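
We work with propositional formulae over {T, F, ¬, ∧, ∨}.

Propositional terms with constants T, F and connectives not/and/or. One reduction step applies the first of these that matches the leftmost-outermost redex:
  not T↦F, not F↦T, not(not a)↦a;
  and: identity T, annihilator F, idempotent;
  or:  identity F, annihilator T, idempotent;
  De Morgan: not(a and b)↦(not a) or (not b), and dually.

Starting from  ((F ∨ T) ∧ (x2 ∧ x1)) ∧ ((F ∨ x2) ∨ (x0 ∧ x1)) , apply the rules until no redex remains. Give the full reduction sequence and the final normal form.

Answer: normal form = (x2 ∧ x1) ∧ (x2 ∨ (x0 ∧ x1))  (in 3 steps)

Reduction:
  start: ((F ∨ T) ∧ (x2 ∧ x1)) ∧ ((F ∨ x2) ∨ (x0 ∧ x1))
  step 1: (T ∧ (x2 ∧ x1)) ∧ ((F ∨ x2) ∨ (x0 ∧ x1))
  step 2: (x2 ∧ x1) ∧ ((F ∨ x2) ∨ (x0 ∧ x1))
  step 3: (x2 ∧ x1) ∧ (x2 ∨ (x0 ∧ x1))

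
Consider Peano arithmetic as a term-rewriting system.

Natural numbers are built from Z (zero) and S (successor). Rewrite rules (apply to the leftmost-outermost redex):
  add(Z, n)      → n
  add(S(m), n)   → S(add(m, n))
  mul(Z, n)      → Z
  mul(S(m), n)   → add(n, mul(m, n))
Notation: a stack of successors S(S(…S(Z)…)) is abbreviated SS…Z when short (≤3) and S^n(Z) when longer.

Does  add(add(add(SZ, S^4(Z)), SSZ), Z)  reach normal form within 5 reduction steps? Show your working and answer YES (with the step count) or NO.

  start: add(add(add(SZ, S^4(Z)), SSZ), Z)
  →1  add(add(S(add(Z, S^4(Z))), SSZ), Z)
  →2  add(S(add(add(Z, S^4(Z)), SSZ)), Z)
  →3  S(add(add(add(Z, S^4(Z)), SSZ), Z))
  →4  S(add(add(S^4(Z), SSZ), Z))
  →5  S(add(S(add(SSSZ, SSZ)), Z))

Answer: NO — after 5 steps the term is S(add(S(add(SSSZ, SSZ)), Z)), not yet normal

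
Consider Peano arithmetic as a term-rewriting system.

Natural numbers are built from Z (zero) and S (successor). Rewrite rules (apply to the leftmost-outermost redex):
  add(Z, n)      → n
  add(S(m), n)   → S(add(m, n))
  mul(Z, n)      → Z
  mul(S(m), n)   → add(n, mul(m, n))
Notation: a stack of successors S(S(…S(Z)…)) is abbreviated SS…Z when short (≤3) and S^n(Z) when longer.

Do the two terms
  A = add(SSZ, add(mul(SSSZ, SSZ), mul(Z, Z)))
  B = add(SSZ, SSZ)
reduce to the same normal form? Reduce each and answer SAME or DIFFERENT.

Term A:
  start: add(SSZ, add(mul(SSSZ, SSZ), mul(Z, Z)))
  →1  S(add(SZ, add(mul(SSSZ, SSZ), mul(Z, Z))))
  →2  S(S(add(Z, add(mul(SSSZ, SSZ), mul(Z, Z)))))
  →3  S(S(add(mul(SSSZ, SSZ), mul(Z, Z))))
  →4  S(S(add(add(SSZ, mul(SSZ, SSZ)), mul(Z, Z))))
  →5  S(S(add(S(add(SZ, mul(SSZ, SSZ))), mul(Z, Z))))
  →6  S(S(S(add(add(SZ, mul(SSZ, SSZ)), mul(Z, Z)))))
  →7  S(S(S(add(S(add(Z, mul(SSZ, SSZ))), mul(Z, Z)))))
  →8  S(S(S(S(add(add(Z, mul(SSZ, SSZ)), mul(Z, Z))))))
  →9  S(S(S(S(add(mul(SSZ, SSZ), mul(Z, Z))))))
  →10  S(S(S(S(add(add(SSZ, mul(SZ, SSZ)), mul(Z, Z))))))
  →11  S(S(S(S(add(S(add(SZ, mul(SZ, SSZ))), mul(Z, Z))))))
  →12  S(S(S(S(S(add(add(SZ, mul(SZ, SSZ)), mul(Z, Z)))))))
  →13  S(S(S(S(S(add(S(add(Z, mul(SZ, SSZ))), mul(Z, Z)))))))
  →14  S(S(S(S(S(S(add(add(Z, mul(SZ, SSZ)), mul(Z, Z))))))))
  →15  S(S(S(S(S(S(add(mul(SZ, SSZ), mul(Z, Z))))))))
  →16  S(S(S(S(S(S(add(add(SSZ, mul(Z, SSZ)), mul(Z, Z))))))))
  →17  S(S(S(S(S(S(add(S(add(SZ, mul(Z, SSZ))), mul(Z, Z))))))))
  →18  S(S(S(S(S(S(S(add(add(SZ, mul(Z, SSZ)), mul(Z, Z)))))))))
  →19  S(S(S(S(S(S(S(add(S(add(Z, mul(Z, SSZ))), mul(Z, Z)))))))))
  →20  S(S(S(S(S(S(S(S(add(add(Z, mul(Z, SSZ)), mul(Z, Z))))))))))
  →21  S(S(S(S(S(S(S(S(add(mul(Z, SSZ), mul(Z, Z))))))))))
  →22  S(S(S(S(S(S(S(S(add(Z, mul(Z, Z))))))))))
  →23  S(S(S(S(S(S(S(S(mul(Z, Z)))))))))
  →24  S^8(Z)

Term B:
  start: add(SSZ, SSZ)
  →1  S(add(SZ, SSZ))
  →2  S(S(add(Z, SSZ)))
  →3  S^4(Z)

Answer: DIFFERENT — A ⇓ S^8(Z), B ⇓ S^4(Z)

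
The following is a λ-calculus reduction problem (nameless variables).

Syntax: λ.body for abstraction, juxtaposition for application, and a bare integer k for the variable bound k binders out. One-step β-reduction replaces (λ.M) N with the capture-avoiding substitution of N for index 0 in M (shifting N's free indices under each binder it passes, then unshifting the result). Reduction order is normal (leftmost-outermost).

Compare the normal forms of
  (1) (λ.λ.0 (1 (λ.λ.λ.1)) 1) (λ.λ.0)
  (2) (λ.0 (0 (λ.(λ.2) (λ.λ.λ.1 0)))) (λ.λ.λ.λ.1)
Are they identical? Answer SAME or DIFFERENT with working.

Answer: DIFFERENT — A ⇓ λ.0 (λ.0) (λ.λ.0), B ⇓ λ.λ.λ.1

Working:
Term A:
  start: (λ.λ.0 (1 (λ.λ.λ.1)) 1) (λ.λ.0)
  →1  λ.0 ((λ.λ.0) (λ.λ.λ.1)) (λ.λ.0)
  →2  λ.0 (λ.0) (λ.λ.0)

Term B:
  start: (λ.0 (0 (λ.(λ.2) (λ.λ.λ.1 0)))) (λ.λ.λ.λ.1)
  →1  (λ.λ.λ.λ.1) ((λ.λ.λ.λ.1) (λ.(λ.λ.λ.λ.λ.1) (λ.λ.λ.1 0)))
  →2  λ.λ.λ.1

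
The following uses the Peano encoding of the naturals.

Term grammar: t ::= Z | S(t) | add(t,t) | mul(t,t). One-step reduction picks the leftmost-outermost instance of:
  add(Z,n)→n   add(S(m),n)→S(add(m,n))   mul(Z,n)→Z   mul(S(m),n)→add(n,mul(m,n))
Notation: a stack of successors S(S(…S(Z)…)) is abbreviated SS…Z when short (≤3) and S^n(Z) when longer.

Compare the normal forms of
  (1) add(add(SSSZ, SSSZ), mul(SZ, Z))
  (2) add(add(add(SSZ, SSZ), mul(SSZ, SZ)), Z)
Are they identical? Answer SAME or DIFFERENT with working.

Answer: SAME — A ⇓ S^6(Z), B ⇓ S^6(Z)

Derivation:
Term A:
  start: add(add(SSSZ, SSSZ), mul(SZ, Z))
  [1] add(S(add(SSZ, SSSZ)), mul(SZ, Z))
  [2] S(add(add(SSZ, SSSZ), mul(SZ, Z)))
  [3] S(add(S(add(SZ, SSSZ)), mul(SZ, Z)))
  [4] S(S(add(add(SZ, SSSZ), mul(SZ, Z))))
  [5] S(S(add(S(add(Z, SSSZ)), mul(SZ, Z))))
  [6] S(S(S(add(add(Z, SSSZ), mul(SZ, Z)))))
  [7] S(S(S(add(SSSZ, mul(SZ, Z)))))
  [8] S(S(S(S(add(SSZ, mul(SZ, Z))))))
  [9] S(S(S(S(S(add(SZ, mul(SZ, Z)))))))
  [10] S(S(S(S(S(S(add(Z, mul(SZ, Z))))))))
  [11] S(S(S(S(S(S(mul(SZ, Z)))))))
  [12] S(S(S(S(S(S(add(Z, mul(Z, Z))))))))
  [13] S(S(S(S(S(S(mul(Z, Z)))))))
  [14] S^6(Z)

Term B:
  start: add(add(add(SSZ, SSZ), mul(SSZ, SZ)), Z)
  [1] add(add(S(add(SZ, SSZ)), mul(SSZ, SZ)), Z)
  [2] add(S(add(add(SZ, SSZ), mul(SSZ, SZ))), Z)
  [3] S(add(add(add(SZ, SSZ), mul(SSZ, SZ)), Z))
  [4] S(add(add(S(add(Z, SSZ)), mul(SSZ, SZ)), Z))
  [5] S(add(S(add(add(Z, SSZ), mul(SSZ, SZ))), Z))
  [6] S(S(add(add(add(Z, SSZ), mul(SSZ, SZ)), Z)))
  [7] S(S(add(add(SSZ, mul(SSZ, SZ)), Z)))
  [8] S(S(add(S(add(SZ, mul(SSZ, SZ))), Z)))
  [9] S(S(S(add(add(SZ, mul(SSZ, SZ)), Z))))
  [10] S(S(S(add(S(add(Z, mul(SSZ, SZ))), Z))))
  [11] S(S(S(S(add(add(Z, mul(SSZ, SZ)), Z)))))
  [12] S(S(S(S(add(mul(SSZ, SZ), Z)))))
  [13] S(S(S(S(add(add(SZ, mul(SZ, SZ)), Z)))))
  [14] S(S(S(S(add(S(add(Z, mul(SZ, SZ))), Z)))))
  [15] S(S(S(S(S(add(add(Z, mul(SZ, SZ)), Z))))))
  [16] S(S(S(S(S(add(mul(SZ, SZ), Z))))))
  [17] S(S(S(S(S(add(add(SZ, mul(Z, SZ)), Z))))))
  [18] S(S(S(S(S(add(S(add(Z, mul(Z, SZ))), Z))))))
  [19] S(S(S(S(S(S(add(add(Z, mul(Z, SZ)), Z)))))))
  [20] S(S(S(S(S(S(add(mul(Z, SZ), Z)))))))
  [21] S(S(S(S(S(S(add(Z, Z)))))))
  [22] S^6(Z)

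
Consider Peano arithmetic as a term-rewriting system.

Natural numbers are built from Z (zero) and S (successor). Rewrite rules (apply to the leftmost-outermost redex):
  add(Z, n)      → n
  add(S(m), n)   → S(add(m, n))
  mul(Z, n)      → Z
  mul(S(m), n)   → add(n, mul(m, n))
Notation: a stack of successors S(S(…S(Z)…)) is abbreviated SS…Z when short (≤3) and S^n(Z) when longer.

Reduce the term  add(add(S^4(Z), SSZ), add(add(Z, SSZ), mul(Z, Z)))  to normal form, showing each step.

  start: add(add(S^4(Z), SSZ), add(add(Z, SSZ), mul(Z, Z)))
  step 1: add(S(add(SSSZ, SSZ)), add(add(Z, SSZ), mul(Z, Z)))
  step 2: S(add(add(SSSZ, SSZ), add(add(Z, SSZ), mul(Z, Z))))
  step 3: S(add(S(add(SSZ, SSZ)), add(add(Z, SSZ), mul(Z, Z))))
  step 4: S(S(add(add(SSZ, SSZ), add(add(Z, SSZ), mul(Z, Z)))))
  step 5: S(S(add(S(add(SZ, SSZ)), add(add(Z, SSZ), mul(Z, Z)))))
  step 6: S(S(S(add(add(SZ, SSZ), add(add(Z, SSZ), mul(Z, Z))))))
  step 7: S(S(S(add(S(add(Z, SSZ)), add(add(Z, SSZ), mul(Z, Z))))))
  step 8: S(S(S(S(add(add(Z, SSZ), add(add(Z, SSZ), mul(Z, Z)))))))
  step 9: S(S(S(S(add(SSZ, add(add(Z, SSZ), mul(Z, Z)))))))
  step 10: S(S(S(S(S(add(SZ, add(add(Z, SSZ), mul(Z, Z))))))))
  step 11: S(S(S(S(S(S(add(Z, add(add(Z, SSZ), mul(Z, Z)))))))))
  step 12: S(S(S(S(S(S(add(add(Z, SSZ), mul(Z, Z))))))))
  step 13: S(S(S(S(S(S(add(SSZ, mul(Z, Z))))))))
  step 14: S(S(S(S(S(S(S(add(SZ, mul(Z, Z)))))))))
  step 15: S(S(S(S(S(S(S(S(add(Z, mul(Z, Z))))))))))
  step 16: S(S(S(S(S(S(S(S(mul(Z, Z)))))))))
  step 17: S^8(Z)

Answer: normal form = S^8(Z)  (in 17 steps)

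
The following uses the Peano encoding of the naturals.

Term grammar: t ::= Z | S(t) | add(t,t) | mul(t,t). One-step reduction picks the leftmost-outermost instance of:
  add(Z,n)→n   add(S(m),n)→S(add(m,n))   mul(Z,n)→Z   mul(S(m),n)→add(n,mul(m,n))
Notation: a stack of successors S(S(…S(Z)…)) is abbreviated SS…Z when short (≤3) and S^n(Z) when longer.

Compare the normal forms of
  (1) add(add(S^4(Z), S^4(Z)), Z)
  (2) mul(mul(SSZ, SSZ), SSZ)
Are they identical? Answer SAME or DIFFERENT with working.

Answer: SAME — A ⇓ S^8(Z), B ⇓ S^8(Z)

Reduction:
Term A:
  start: add(add(S^4(Z), S^4(Z)), Z)
  step 1: add(S(add(SSSZ, S^4(Z))), Z)
  step 2: S(add(add(SSSZ, S^4(Z)), Z))
  step 3: S(add(S(add(SSZ, S^4(Z))), Z))
  step 4: S(S(add(add(SSZ, S^4(Z)), Z)))
  step 5: S(S(add(S(add(SZ, S^4(Z))), Z)))
  step 6: S(S(S(add(add(SZ, S^4(Z)), Z))))
  step 7: S(S(S(add(S(add(Z, S^4(Z))), Z))))
  step 8: S(S(S(S(add(add(Z, S^4(Z)), Z)))))
  step 9: S(S(S(S(add(S^4(Z), Z)))))
  step 10: S(S(S(S(S(add(SSSZ, Z))))))
  step 11: S(S(S(S(S(S(add(SSZ, Z)))))))
  step 12: S(S(S(S(S(S(S(add(SZ, Z))))))))
  step 13: S(S(S(S(S(S(S(S(add(Z, Z)))))))))
  step 14: S^8(Z)

Term B:
  start: mul(mul(SSZ, SSZ), SSZ)
  step 1: mul(add(SSZ, mul(SZ, SSZ)), SSZ)
  step 2: mul(S(add(SZ, mul(SZ, SSZ))), SSZ)
  step 3: add(SSZ, mul(add(SZ, mul(SZ, SSZ)), SSZ))
  step 4: S(add(SZ, mul(add(SZ, mul(SZ, SSZ)), SSZ)))
  step 5: S(S(add(Z, mul(add(SZ, mul(SZ, SSZ)), SSZ))))
  step 6: S(S(mul(add(SZ, mul(SZ, SSZ)), SSZ)))
  step 7: S(S(mul(S(add(Z, mul(SZ, SSZ))), SSZ)))
  step 8: S(S(add(SSZ, mul(add(Z, mul(SZ, SSZ)), SSZ))))
  step 9: S(S(S(add(SZ, mul(add(Z, mul(SZ, SSZ)), SSZ)))))
  step 10: S(S(S(S(add(Z, mul(add(Z, mul(SZ, SSZ)), SSZ))))))
  step 11: S(S(S(S(mul(add(Z, mul(SZ, SSZ)), SSZ)))))
  step 12: S(S(S(S(mul(mul(SZ, SSZ), SSZ)))))
  step 13: S(S(S(S(mul(add(SSZ, mul(Z, SSZ)), SSZ)))))
  step 14: S(S(S(S(mul(S(add(SZ, mul(Z, SSZ))), SSZ)))))
  step 15: S(S(S(S(add(SSZ, mul(add(SZ, mul(Z, SSZ)), SSZ))))))
  step 16: S(S(S(S(S(add(SZ, mul(add(SZ, mul(Z, SSZ)), SSZ)))))))
  step 17: S(S(S(S(S(S(add(Z, mul(add(SZ, mul(Z, SSZ)), SSZ))))))))
  step 18: S(S(S(S(S(S(mul(add(SZ, mul(Z, SSZ)), SSZ)))))))
  step 19: S(S(S(S(S(S(mul(S(add(Z, mul(Z, SSZ))), SSZ)))))))
  step 20: S(S(S(S(S(S(add(SSZ, mul(add(Z, mul(Z, SSZ)), SSZ))))))))
  step 21: S(S(S(S(S(S(S(add(SZ, mul(add(Z, mul(Z, SSZ)), SSZ)))))))))
  step 22: S(S(S(S(S(S(S(S(add(Z, mul(add(Z, mul(Z, SSZ)), SSZ))))))))))
  step 23: S(S(S(S(S(S(S(S(mul(add(Z, mul(Z, SSZ)), SSZ)))))))))
  step 24: S(S(S(S(S(S(S(S(mul(mul(Z, SSZ), SSZ)))))))))
  step 25: S(S(S(S(S(S(S(S(mul(Z, SSZ)))))))))
  step 26: S^8(Z)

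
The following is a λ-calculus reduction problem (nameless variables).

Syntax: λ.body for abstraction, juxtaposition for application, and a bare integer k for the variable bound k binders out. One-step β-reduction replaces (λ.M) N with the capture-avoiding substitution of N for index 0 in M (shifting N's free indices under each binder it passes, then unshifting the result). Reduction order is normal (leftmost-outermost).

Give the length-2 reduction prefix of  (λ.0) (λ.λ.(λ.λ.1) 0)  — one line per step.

  start: (λ.0) (λ.λ.(λ.λ.1) 0)
  step 1: λ.λ.(λ.λ.1) 0
  step 2: λ.λ.λ.1

Answer: after 2 steps: λ.λ.λ.1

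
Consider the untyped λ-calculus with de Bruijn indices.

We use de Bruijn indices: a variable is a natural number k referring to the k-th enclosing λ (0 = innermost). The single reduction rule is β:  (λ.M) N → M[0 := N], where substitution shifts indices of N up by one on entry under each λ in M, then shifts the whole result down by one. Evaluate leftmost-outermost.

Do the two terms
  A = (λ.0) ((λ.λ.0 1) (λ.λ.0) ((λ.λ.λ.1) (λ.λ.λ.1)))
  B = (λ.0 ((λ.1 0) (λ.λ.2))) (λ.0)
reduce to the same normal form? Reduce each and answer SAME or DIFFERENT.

Answer: SAME — A ⇓ λ.λ.λ.0, B ⇓ λ.λ.λ.0

Working:
Term A:
  start: (λ.0) ((λ.λ.0 1) (λ.λ.0) ((λ.λ.λ.1) (λ.λ.λ.1)))
  step 1: (λ.λ.0 1) (λ.λ.0) ((λ.λ.λ.1) (λ.λ.λ.1))
  step 2: (λ.0 (λ.λ.0)) ((λ.λ.λ.1) (λ.λ.λ.1))
  step 3: (λ.λ.λ.1) (λ.λ.λ.1) (λ.λ.0)
  step 4: (λ.λ.1) (λ.λ.0)
  step 5: λ.λ.λ.0

Term B:
  start: (λ.0 ((λ.1 0) (λ.λ.2))) (λ.0)
  step 1: (λ.0) ((λ.(λ.0) 0) (λ.λ.λ.0))
  step 2: (λ.(λ.0) 0) (λ.λ.λ.0)
  step 3: (λ.0) (λ.λ.λ.0)
  step 4: λ.λ.λ.0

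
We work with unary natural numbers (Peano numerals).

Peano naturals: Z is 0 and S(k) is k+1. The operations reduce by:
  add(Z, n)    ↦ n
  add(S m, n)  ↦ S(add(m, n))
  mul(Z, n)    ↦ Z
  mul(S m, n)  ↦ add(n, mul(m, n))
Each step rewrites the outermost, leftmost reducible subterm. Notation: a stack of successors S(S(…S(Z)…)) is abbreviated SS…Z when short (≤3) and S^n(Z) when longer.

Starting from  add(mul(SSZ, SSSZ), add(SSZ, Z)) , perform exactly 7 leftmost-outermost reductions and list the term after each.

  start: add(mul(SSZ, SSSZ), add(SSZ, Z))
  step 1: add(add(SSSZ, mul(SZ, SSSZ)), add(SSZ, Z))
  step 2: add(S(add(SSZ, mul(SZ, SSSZ))), add(SSZ, Z))
  step 3: S(add(add(SSZ, mul(SZ, SSSZ)), add(SSZ, Z)))
  step 4: S(add(S(add(SZ, mul(SZ, SSSZ))), add(SSZ, Z)))
  step 5: S(S(add(add(SZ, mul(SZ, SSSZ)), add(SSZ, Z))))
  step 6: S(S(add(S(add(Z, mul(SZ, SSSZ))), add(SSZ, Z))))
  step 7: S(S(S(add(add(Z, mul(SZ, SSSZ)), add(SSZ, Z)))))

Answer: after 7 steps: S(S(S(add(add(Z, mul(SZ, SSSZ)), add(SSZ, Z)))))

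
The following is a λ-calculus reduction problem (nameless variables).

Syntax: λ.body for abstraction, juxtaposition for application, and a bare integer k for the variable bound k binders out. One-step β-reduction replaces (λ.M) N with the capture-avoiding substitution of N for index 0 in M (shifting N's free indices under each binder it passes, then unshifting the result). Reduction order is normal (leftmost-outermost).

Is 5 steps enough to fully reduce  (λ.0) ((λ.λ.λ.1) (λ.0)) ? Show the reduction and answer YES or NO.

  start: (λ.0) ((λ.λ.λ.1) (λ.0))
  step 1: (λ.λ.λ.1) (λ.0)
  step 2: λ.λ.1

Answer: YES — reaches normal form λ.λ.1 in 2 ≤ 5 steps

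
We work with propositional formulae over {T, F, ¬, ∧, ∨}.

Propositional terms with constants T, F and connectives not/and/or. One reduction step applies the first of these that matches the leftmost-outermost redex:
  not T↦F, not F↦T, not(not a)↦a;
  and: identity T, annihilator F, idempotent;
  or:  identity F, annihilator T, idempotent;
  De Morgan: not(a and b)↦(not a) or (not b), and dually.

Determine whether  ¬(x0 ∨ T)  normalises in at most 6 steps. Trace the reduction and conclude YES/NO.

  start: ¬(x0 ∨ T)
  →1  ¬x0 ∧ ¬T
  →2  ¬x0 ∧ F
  →3  F

Answer: YES — reaches normal form F in 3 ≤ 6 steps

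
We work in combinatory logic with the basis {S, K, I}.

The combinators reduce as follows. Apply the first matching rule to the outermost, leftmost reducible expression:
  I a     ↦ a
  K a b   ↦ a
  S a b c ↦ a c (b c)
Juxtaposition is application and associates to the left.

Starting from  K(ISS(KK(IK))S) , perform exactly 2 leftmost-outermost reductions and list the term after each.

Answer: after 2 steps: K(SS(KK(IK)S))

Working:
  start: K(ISS(KK(IK))S)
  [1] K(SS(KK(IK))S)
  [2] K(SS(KK(IK)S))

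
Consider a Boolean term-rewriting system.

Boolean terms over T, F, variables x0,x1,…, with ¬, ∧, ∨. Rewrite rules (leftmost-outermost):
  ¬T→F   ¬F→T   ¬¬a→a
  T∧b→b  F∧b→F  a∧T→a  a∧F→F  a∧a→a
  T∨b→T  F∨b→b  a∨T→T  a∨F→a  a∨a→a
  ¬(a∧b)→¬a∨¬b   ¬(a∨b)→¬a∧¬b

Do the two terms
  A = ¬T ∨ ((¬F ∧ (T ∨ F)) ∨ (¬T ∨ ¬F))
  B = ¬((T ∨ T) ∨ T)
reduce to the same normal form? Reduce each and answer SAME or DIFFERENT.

Answer: DIFFERENT — A ⇓ T, B ⇓ F

Reduction:
Term A:
  start: ¬T ∨ ((¬F ∧ (T ∨ F)) ∨ (¬T ∨ ¬F))
  [1] F ∨ ((¬F ∧ (T ∨ F)) ∨ (¬T ∨ ¬F))
  [2] (¬F ∧ (T ∨ F)) ∨ (¬T ∨ ¬F)
  [3] (T ∧ (T ∨ F)) ∨ (¬T ∨ ¬F)
  [4] (T ∨ F) ∨ (¬T ∨ ¬F)
  [5] T ∨ (¬T ∨ ¬F)
  [6] T

Term B:
  start: ¬((T ∨ T) ∨ T)
  [1] ¬(T ∨ T) ∧ ¬T
  [2] (¬T ∧ ¬T) ∧ ¬T
  [3] ¬T ∧ ¬T
  [4] ¬T
  [5] F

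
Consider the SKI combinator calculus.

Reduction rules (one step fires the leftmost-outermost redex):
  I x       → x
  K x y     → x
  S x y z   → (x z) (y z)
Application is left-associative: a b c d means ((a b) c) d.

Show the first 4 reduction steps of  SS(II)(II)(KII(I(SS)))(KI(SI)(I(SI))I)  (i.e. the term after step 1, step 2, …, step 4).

  start: SS(II)(II)(KII(I(SS)))(KI(SI)(I(SI))I)
  step 1: S(II)(II(II))(KII(I(SS)))(KI(SI)(I(SI))I)
  step 2: II(KII(I(SS)))(II(II)(KII(I(SS))))(KI(SI)(I(SI))I)
  step 3: I(KII(I(SS)))(II(II)(KII(I(SS))))(KI(SI)(I(SI))I)
  step 4: KII(I(SS))(II(II)(KII(I(SS))))(KI(SI)(I(SI))I)

Answer: after 4 steps: KII(I(SS))(II(II)(KII(I(SS))))(KI(SI)(I(SI))I)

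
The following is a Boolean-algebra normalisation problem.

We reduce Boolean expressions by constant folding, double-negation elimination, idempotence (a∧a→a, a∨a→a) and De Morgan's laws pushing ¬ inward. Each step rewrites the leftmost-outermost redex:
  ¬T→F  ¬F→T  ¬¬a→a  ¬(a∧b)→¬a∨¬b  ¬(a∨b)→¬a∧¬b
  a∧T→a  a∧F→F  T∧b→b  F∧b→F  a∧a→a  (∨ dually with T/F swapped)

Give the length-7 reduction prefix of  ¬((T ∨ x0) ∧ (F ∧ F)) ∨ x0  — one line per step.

Answer: after 7 steps: ¬F ∨ x0

Reduction:
  start: ¬((T ∨ x0) ∧ (F ∧ F)) ∨ x0
  [1] (¬(T ∨ x0) ∨ ¬(F ∧ F)) ∨ x0
  [2] ((¬T ∧ ¬x0) ∨ ¬(F ∧ F)) ∨ x0
  [3] ((F ∧ ¬x0) ∨ ¬(F ∧ F)) ∨ x0
  [4] (F ∨ ¬(F ∧ F)) ∨ x0
  [5] ¬(F ∧ F) ∨ x0
  [6] (¬F ∨ ¬F) ∨ x0
  [7] ¬F ∨ x0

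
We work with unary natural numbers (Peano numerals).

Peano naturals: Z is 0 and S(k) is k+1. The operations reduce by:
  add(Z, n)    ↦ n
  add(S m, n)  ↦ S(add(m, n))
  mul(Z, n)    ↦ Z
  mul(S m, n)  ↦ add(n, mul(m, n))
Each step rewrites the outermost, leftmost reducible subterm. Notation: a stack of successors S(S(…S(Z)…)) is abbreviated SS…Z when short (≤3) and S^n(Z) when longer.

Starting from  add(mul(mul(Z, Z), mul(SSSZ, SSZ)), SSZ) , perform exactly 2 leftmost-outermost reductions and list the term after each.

  start: add(mul(mul(Z, Z), mul(SSSZ, SSZ)), SSZ)
  [1] add(mul(Z, mul(SSSZ, SSZ)), SSZ)
  [2] add(Z, SSZ)

Answer: after 2 steps: add(Z, SSZ)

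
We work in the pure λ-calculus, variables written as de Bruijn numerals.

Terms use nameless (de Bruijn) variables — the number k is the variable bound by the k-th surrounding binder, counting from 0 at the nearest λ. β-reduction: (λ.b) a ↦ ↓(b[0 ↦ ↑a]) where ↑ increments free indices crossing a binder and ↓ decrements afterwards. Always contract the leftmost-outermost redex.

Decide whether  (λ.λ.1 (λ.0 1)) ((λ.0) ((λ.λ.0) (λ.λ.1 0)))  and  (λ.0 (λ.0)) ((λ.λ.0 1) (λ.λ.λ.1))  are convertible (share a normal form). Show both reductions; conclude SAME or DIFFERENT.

Term A:
  start: (λ.λ.1 (λ.0 1)) ((λ.0) ((λ.λ.0) (λ.λ.1 0)))
  [1] λ.(λ.0) ((λ.λ.0) (λ.λ.1 0)) (λ.0 1)
  [2] λ.(λ.λ.0) (λ.λ.1 0) (λ.0 1)
  [3] λ.(λ.0) (λ.0 1)
  [4] λ.λ.0 1

Term B:
  start: (λ.0 (λ.0)) ((λ.λ.0 1) (λ.λ.λ.1))
  [1] (λ.λ.0 1) (λ.λ.λ.1) (λ.0)
  [2] (λ.0 (λ.λ.λ.1)) (λ.0)
  [3] (λ.0) (λ.λ.λ.1)
  [4] λ.λ.λ.1

Answer: DIFFERENT — A ⇓ λ.λ.0 1, B ⇓ λ.λ.λ.1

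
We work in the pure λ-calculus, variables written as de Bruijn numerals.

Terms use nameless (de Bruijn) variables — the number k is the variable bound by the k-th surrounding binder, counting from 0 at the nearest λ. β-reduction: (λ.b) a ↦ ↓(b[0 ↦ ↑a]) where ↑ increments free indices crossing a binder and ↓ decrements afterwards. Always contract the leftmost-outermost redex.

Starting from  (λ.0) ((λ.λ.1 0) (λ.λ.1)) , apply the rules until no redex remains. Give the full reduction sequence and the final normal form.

  start: (λ.0) ((λ.λ.1 0) (λ.λ.1))
  [1] (λ.λ.1 0) (λ.λ.1)
  [2] λ.(λ.λ.1) 0
  [3] λ.λ.1

Answer: normal form = λ.λ.1  (in 3 steps)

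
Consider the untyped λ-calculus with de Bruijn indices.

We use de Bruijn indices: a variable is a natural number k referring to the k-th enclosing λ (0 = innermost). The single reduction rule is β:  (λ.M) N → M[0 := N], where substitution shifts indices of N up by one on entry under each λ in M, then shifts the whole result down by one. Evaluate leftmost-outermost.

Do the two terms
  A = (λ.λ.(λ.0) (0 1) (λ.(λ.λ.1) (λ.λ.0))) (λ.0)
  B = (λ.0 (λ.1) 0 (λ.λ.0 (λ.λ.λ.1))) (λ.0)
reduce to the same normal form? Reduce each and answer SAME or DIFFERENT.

Answer: DIFFERENT — A ⇓ λ.0 (λ.0) (λ.λ.λ.λ.0), B ⇓ λ.λ.0 (λ.λ.λ.1)

Derivation:
Term A:
  start: (λ.λ.(λ.0) (0 1) (λ.(λ.λ.1) (λ.λ.0))) (λ.0)
  [1] λ.(λ.0) (0 (λ.0)) (λ.(λ.λ.1) (λ.λ.0))
  [2] λ.0 (λ.0) (λ.(λ.λ.1) (λ.λ.0))
  [3] λ.0 (λ.0) (λ.λ.λ.λ.0)

Term B:
  start: (λ.0 (λ.1) 0 (λ.λ.0 (λ.λ.λ.1))) (λ.0)
  [1] (λ.0) (λ.λ.0) (λ.0) (λ.λ.0 (λ.λ.λ.1))
  [2] (λ.λ.0) (λ.0) (λ.λ.0 (λ.λ.λ.1))
  [3] (λ.0) (λ.λ.0 (λ.λ.λ.1))
  [4] λ.λ.0 (λ.λ.λ.1)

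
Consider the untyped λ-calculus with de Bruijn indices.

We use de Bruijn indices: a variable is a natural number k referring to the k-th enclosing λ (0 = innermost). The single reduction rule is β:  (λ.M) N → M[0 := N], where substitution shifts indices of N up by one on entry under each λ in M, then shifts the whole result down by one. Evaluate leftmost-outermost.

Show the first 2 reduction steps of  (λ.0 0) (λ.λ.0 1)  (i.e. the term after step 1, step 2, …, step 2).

  start: (λ.0 0) (λ.λ.0 1)
  →1  (λ.λ.0 1) (λ.λ.0 1)
  →2  λ.0 (λ.λ.0 1)

Answer: after 2 steps: λ.0 (λ.λ.0 1)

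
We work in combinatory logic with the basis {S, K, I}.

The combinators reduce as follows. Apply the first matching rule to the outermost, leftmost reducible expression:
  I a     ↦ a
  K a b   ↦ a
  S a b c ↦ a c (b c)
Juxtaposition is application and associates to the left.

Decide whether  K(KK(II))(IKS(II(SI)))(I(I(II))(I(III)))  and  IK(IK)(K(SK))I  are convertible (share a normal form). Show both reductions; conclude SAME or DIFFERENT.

Term A:
  start: K(KK(II))(IKS(II(SI)))(I(I(II))(I(III)))
  step 1: KK(II)(I(I(II))(I(III)))
  step 2: K(I(I(II))(I(III)))
  step 3: K(I(II)(I(III)))
  step 4: K(II(I(III)))
  step 5: K(I(I(III)))
  step 6: K(I(III))
  step 7: K(III)
  step 8: K(II)
  step 9: KI

Term B:
  start: IK(IK)(K(SK))I
  step 1: K(IK)(K(SK))I
  step 2: IKI
  step 3: KI

Answer: SAME — A ⇓ KI, B ⇓ KI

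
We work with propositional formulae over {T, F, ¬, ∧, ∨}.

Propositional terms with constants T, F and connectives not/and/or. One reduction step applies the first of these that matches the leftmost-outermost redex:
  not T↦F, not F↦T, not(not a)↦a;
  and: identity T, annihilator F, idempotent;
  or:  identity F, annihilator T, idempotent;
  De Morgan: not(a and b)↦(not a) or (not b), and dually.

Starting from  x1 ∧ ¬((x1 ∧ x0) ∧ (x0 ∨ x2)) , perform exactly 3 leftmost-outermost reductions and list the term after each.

  start: x1 ∧ ¬((x1 ∧ x0) ∧ (x0 ∨ x2))
  →1  x1 ∧ (¬(x1 ∧ x0) ∨ ¬(x0 ∨ x2))
  →2  x1 ∧ ((¬x1 ∨ ¬x0) ∨ ¬(x0 ∨ x2))
  →3  x1 ∧ ((¬x1 ∨ ¬x0) ∨ (¬x0 ∧ ¬x2))

Answer: after 3 steps: x1 ∧ ((¬x1 ∨ ¬x0) ∨ (¬x0 ∧ ¬x2))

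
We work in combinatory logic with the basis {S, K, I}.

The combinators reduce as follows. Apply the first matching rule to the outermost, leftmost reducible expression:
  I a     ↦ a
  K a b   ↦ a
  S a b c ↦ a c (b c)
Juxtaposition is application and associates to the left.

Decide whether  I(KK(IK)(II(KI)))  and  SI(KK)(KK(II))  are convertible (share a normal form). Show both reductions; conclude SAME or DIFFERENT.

Answer: DIFFERENT — A ⇓ K(KI), B ⇓ KK

Derivation:
Term A:
  start: I(KK(IK)(II(KI)))
  →1  KK(IK)(II(KI))
  →2  K(II(KI))
  →3  K(I(KI))
  →4  K(KI)

Term B:
  start: SI(KK)(KK(II))
  →1  I(KK(II))(KK(KK(II)))
  →2  KK(II)(KK(KK(II)))
  →3  K(KK(KK(II)))
  →4  KK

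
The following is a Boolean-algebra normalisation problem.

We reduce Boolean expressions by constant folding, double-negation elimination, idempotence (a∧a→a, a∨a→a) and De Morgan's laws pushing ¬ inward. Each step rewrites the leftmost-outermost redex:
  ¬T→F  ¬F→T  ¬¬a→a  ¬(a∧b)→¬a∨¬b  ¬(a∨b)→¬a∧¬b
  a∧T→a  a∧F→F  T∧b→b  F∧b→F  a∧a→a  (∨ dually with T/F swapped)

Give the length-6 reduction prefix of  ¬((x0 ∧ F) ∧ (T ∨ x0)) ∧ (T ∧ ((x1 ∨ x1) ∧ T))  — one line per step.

Answer: after 6 steps: T ∧ ((x1 ∨ x1) ∧ T)

Reduction:
  start: ¬((x0 ∧ F) ∧ (T ∨ x0)) ∧ (T ∧ ((x1 ∨ x1) ∧ T))
  [1] (¬(x0 ∧ F) ∨ ¬(T ∨ x0)) ∧ (T ∧ ((x1 ∨ x1) ∧ T))
  [2] ((¬x0 ∨ ¬F) ∨ ¬(T ∨ x0)) ∧ (T ∧ ((x1 ∨ x1) ∧ T))
  [3] ((¬x0 ∨ T) ∨ ¬(T ∨ x0)) ∧ (T ∧ ((x1 ∨ x1) ∧ T))
  [4] (T ∨ ¬(T ∨ x0)) ∧ (T ∧ ((x1 ∨ x1) ∧ T))
  [5] T ∧ (T ∧ ((x1 ∨ x1) ∧ T))
  [6] T ∧ ((x1 ∨ x1) ∧ T)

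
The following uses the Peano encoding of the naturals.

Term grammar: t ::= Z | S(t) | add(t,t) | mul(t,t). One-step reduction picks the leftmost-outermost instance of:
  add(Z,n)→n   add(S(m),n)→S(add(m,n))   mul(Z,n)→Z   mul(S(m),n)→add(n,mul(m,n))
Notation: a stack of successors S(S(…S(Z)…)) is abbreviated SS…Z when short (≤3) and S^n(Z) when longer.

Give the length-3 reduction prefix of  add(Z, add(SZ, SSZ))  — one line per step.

  start: add(Z, add(SZ, SSZ))
  →1  add(SZ, SSZ)
  →2  S(add(Z, SSZ))
  →3  SSSZ

Answer: after 3 steps: SSSZ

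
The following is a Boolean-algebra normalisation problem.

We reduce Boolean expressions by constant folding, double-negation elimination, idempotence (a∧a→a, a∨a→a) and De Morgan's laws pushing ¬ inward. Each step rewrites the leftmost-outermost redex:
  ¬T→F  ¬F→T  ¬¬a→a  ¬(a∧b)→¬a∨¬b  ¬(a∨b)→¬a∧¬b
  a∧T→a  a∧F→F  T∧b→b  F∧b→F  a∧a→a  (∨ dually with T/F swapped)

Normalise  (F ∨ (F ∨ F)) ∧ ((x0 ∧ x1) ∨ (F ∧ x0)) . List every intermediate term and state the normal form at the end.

  start: (F ∨ (F ∨ F)) ∧ ((x0 ∧ x1) ∨ (F ∧ x0))
  →1  (F ∨ F) ∧ ((x0 ∧ x1) ∨ (F ∧ x0))
  →2  F ∧ ((x0 ∧ x1) ∨ (F ∧ x0))
  →3  F

Answer: normal form = F  (in 3 steps)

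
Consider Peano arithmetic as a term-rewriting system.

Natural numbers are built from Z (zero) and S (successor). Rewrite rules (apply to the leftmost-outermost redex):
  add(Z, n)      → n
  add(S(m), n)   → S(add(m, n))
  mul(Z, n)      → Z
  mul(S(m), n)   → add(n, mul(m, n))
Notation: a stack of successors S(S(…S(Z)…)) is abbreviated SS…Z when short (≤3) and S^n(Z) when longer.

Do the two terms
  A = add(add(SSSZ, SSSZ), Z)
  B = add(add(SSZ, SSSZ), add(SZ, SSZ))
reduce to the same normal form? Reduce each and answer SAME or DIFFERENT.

Term A:
  start: add(add(SSSZ, SSSZ), Z)
  step 1: add(S(add(SSZ, SSSZ)), Z)
  step 2: S(add(add(SSZ, SSSZ), Z))
  step 3: S(add(S(add(SZ, SSSZ)), Z))
  step 4: S(S(add(add(SZ, SSSZ), Z)))
  step 5: S(S(add(S(add(Z, SSSZ)), Z)))
  step 6: S(S(S(add(add(Z, SSSZ), Z))))
  step 7: S(S(S(add(SSSZ, Z))))
  step 8: S(S(S(S(add(SSZ, Z)))))
  step 9: S(S(S(S(S(add(SZ, Z))))))
  step 10: S(S(S(S(S(S(add(Z, Z)))))))
  step 11: S^6(Z)

Term B:
  start: add(add(SSZ, SSSZ), add(SZ, SSZ))
  step 1: add(S(add(SZ, SSSZ)), add(SZ, SSZ))
  step 2: S(add(add(SZ, SSSZ), add(SZ, SSZ)))
  step 3: S(add(S(add(Z, SSSZ)), add(SZ, SSZ)))
  step 4: S(S(add(add(Z, SSSZ), add(SZ, SSZ))))
  step 5: S(S(add(SSSZ, add(SZ, SSZ))))
  step 6: S(S(S(add(SSZ, add(SZ, SSZ)))))
  step 7: S(S(S(S(add(SZ, add(SZ, SSZ))))))
  step 8: S(S(S(S(S(add(Z, add(SZ, SSZ)))))))
  step 9: S(S(S(S(S(add(SZ, SSZ))))))
  step 10: S(S(S(S(S(S(add(Z, SSZ)))))))
  step 11: S^8(Z)

Answer: DIFFERENT — A ⇓ S^6(Z), B ⇓ S^8(Z)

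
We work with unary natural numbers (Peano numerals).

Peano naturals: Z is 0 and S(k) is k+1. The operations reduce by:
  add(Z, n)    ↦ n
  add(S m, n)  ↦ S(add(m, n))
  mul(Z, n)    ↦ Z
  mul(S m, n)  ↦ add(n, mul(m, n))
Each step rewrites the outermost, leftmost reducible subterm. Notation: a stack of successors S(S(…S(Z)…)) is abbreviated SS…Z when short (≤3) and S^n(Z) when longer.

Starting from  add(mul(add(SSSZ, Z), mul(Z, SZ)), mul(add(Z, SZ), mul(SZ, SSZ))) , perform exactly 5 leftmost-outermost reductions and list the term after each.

  start: add(mul(add(SSSZ, Z), mul(Z, SZ)), mul(add(Z, SZ), mul(SZ, SSZ)))
  [1] add(mul(S(add(SSZ, Z)), mul(Z, SZ)), mul(add(Z, SZ), mul(SZ, SSZ)))
  [2] add(add(mul(Z, SZ), mul(add(SSZ, Z), mul(Z, SZ))), mul(add(Z, SZ), mul(SZ, SSZ)))
  [3] add(add(Z, mul(add(SSZ, Z), mul(Z, SZ))), mul(add(Z, SZ), mul(SZ, SSZ)))
  [4] add(mul(add(SSZ, Z), mul(Z, SZ)), mul(add(Z, SZ), mul(SZ, SSZ)))
  [5] add(mul(S(add(SZ, Z)), mul(Z, SZ)), mul(add(Z, SZ), mul(SZ, SSZ)))

Answer: after 5 steps: add(mul(S(add(SZ, Z)), mul(Z, SZ)), mul(add(Z, SZ), mul(SZ, SSZ)))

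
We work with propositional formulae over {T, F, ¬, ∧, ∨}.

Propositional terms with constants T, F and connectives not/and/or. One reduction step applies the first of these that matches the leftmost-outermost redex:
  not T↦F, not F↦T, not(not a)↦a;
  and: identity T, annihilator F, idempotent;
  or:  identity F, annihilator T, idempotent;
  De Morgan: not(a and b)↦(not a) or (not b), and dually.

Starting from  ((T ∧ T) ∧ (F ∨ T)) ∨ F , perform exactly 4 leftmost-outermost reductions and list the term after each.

  start: ((T ∧ T) ∧ (F ∨ T)) ∨ F
  [1] (T ∧ T) ∧ (F ∨ T)
  [2] T ∧ (F ∨ T)
  [3] F ∨ T
  [4] T

Answer: after 4 steps: T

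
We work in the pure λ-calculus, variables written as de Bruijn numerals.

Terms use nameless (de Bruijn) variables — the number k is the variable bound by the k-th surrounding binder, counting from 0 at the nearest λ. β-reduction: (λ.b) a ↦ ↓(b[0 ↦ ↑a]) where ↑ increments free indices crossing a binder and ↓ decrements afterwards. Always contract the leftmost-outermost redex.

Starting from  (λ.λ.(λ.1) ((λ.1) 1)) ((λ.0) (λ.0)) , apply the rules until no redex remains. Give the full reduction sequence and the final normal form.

  start: (λ.λ.(λ.1) ((λ.1) 1)) ((λ.0) (λ.0))
  [1] λ.(λ.1) ((λ.1) ((λ.0) (λ.0)))
  [2] λ.0

Answer: normal form = λ.0  (in 2 steps)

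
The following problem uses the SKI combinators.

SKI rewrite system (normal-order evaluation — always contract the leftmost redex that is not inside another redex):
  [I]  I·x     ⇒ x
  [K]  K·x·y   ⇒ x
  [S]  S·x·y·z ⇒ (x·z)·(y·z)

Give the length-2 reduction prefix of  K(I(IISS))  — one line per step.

Answer: after 2 steps: K(ISS)

Derivation:
  start: K(I(IISS))
  [1] K(IISS)
  [2] K(ISS)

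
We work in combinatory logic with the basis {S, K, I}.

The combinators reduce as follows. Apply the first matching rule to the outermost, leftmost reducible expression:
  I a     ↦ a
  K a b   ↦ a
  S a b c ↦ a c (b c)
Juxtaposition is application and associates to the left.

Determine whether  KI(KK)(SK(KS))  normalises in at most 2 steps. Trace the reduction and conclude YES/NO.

  start: KI(KK)(SK(KS))
  step 1: I(SK(KS))
  step 2: SK(KS)

Answer: YES — reaches normal form SK(KS) in 2 ≤ 2 steps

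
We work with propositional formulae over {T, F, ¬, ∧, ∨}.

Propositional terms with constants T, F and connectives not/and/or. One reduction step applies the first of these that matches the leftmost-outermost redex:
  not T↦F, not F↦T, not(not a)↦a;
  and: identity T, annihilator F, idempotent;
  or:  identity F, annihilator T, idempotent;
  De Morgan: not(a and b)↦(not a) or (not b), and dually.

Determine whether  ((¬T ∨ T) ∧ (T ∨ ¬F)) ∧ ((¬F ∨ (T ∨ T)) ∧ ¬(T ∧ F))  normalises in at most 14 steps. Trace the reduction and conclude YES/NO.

  start: ((¬T ∨ T) ∧ (T ∨ ¬F)) ∧ ((¬F ∨ (T ∨ T)) ∧ ¬(T ∧ F))
  [1] (T ∧ (T ∨ ¬F)) ∧ ((¬F ∨ (T ∨ T)) ∧ ¬(T ∧ F))
  [2] (T ∨ ¬F) ∧ ((¬F ∨ (T ∨ T)) ∧ ¬(T ∧ F))
  [3] T ∧ ((¬F ∨ (T ∨ T)) ∧ ¬(T ∧ F))
  [4] (¬F ∨ (T ∨ T)) ∧ ¬(T ∧ F)
  [5] (T ∨ (T ∨ T)) ∧ ¬(T ∧ F)
  [6] T ∧ ¬(T ∧ F)
  [7] ¬(T ∧ F)
  [8] ¬T ∨ ¬F
  [9] F ∨ ¬F
  [10] ¬F
  [11] T

Answer: YES — reaches normal form T in 11 ≤ 14 steps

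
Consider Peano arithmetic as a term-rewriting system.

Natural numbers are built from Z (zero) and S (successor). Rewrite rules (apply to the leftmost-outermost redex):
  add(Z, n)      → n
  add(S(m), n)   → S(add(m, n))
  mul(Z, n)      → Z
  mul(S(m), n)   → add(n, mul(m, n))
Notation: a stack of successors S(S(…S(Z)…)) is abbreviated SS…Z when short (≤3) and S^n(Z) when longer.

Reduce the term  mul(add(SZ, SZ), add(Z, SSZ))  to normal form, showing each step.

  start: mul(add(SZ, SZ), add(Z, SSZ))
  →1  mul(S(add(Z, SZ)), add(Z, SSZ))
  →2  add(add(Z, SSZ), mul(add(Z, SZ), add(Z, SSZ)))
  →3  add(SSZ, mul(add(Z, SZ), add(Z, SSZ)))
  →4  S(add(SZ, mul(add(Z, SZ), add(Z, SSZ))))
  →5  S(S(add(Z, mul(add(Z, SZ), add(Z, SSZ)))))
  →6  S(S(mul(add(Z, SZ), add(Z, SSZ))))
  →7  S(S(mul(SZ, add(Z, SSZ))))
  →8  S(S(add(add(Z, SSZ), mul(Z, add(Z, SSZ)))))
  →9  S(S(add(SSZ, mul(Z, add(Z, SSZ)))))
  →10  S(S(S(add(SZ, mul(Z, add(Z, SSZ))))))
  →11  S(S(S(S(add(Z, mul(Z, add(Z, SSZ)))))))
  →12  S(S(S(S(mul(Z, add(Z, SSZ))))))
  →13  S^4(Z)

Answer: normal form = S^4(Z)  (in 13 steps)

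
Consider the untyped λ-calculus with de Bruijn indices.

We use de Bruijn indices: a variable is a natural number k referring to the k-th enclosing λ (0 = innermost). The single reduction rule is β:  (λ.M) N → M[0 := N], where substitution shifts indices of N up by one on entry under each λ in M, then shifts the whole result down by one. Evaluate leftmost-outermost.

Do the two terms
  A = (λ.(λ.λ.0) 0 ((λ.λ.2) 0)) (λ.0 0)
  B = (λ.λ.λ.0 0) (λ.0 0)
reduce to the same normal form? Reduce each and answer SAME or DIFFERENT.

Answer: SAME — A ⇓ λ.λ.0 0, B ⇓ λ.λ.0 0

Derivation:
Term A:
  start: (λ.(λ.λ.0) 0 ((λ.λ.2) 0)) (λ.0 0)
  step 1: (λ.λ.0) (λ.0 0) ((λ.λ.λ.0 0) (λ.0 0))
  step 2: (λ.0) ((λ.λ.λ.0 0) (λ.0 0))
  step 3: (λ.λ.λ.0 0) (λ.0 0)
  step 4: λ.λ.0 0

Term B:
  start: (λ.λ.λ.0 0) (λ.0 0)
  step 1: λ.λ.0 0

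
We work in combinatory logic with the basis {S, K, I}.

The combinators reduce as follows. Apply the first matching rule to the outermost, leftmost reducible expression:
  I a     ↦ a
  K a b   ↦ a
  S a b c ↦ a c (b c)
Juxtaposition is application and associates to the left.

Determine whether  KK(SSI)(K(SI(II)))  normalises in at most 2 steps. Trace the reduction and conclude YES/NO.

  start: KK(SSI)(K(SI(II)))
  →1  K(K(SI(II)))
  →2  K(K(SII))

Answer: YES — reaches normal form K(K(SII)) in 2 ≤ 2 steps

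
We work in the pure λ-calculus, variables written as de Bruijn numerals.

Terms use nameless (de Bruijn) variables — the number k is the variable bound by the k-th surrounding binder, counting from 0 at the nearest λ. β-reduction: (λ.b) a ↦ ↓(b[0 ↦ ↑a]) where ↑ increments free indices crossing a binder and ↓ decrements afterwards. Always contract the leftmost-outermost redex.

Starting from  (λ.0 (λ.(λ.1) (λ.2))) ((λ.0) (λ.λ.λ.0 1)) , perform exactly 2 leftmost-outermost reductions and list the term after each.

  start: (λ.0 (λ.(λ.1) (λ.2))) ((λ.0) (λ.λ.λ.0 1))
  step 1: (λ.0) (λ.λ.λ.0 1) (λ.(λ.1) (λ.(λ.0) (λ.λ.λ.0 1)))
  step 2: (λ.λ.λ.0 1) (λ.(λ.1) (λ.(λ.0) (λ.λ.λ.0 1)))

Answer: after 2 steps: (λ.λ.λ.0 1) (λ.(λ.1) (λ.(λ.0) (λ.λ.λ.0 1)))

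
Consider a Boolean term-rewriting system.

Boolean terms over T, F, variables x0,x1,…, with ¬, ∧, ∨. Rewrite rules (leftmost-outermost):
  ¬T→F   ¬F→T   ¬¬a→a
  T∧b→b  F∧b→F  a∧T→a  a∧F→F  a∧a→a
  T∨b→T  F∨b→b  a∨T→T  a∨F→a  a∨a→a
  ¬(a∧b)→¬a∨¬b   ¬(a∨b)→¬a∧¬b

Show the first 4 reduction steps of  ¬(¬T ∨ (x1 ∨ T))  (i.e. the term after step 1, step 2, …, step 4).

Answer: after 4 steps: ¬x1 ∧ ¬T

Derivation:
  start: ¬(¬T ∨ (x1 ∨ T))
  step 1: ¬¬T ∧ ¬(x1 ∨ T)
  step 2: T ∧ ¬(x1 ∨ T)
  step 3: ¬(x1 ∨ T)
  step 4: ¬x1 ∧ ¬T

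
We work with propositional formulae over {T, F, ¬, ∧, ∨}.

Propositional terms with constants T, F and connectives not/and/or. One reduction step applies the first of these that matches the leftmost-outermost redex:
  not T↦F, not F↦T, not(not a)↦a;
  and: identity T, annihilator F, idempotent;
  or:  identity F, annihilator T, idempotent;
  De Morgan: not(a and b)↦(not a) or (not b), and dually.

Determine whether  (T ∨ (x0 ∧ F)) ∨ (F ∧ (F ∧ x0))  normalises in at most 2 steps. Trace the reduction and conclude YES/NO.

Answer: YES — reaches normal form T in 2 ≤ 2 steps

Derivation:
  start: (T ∨ (x0 ∧ F)) ∨ (F ∧ (F ∧ x0))
  [1] T ∨ (F ∧ (F ∧ x0))
  [2] T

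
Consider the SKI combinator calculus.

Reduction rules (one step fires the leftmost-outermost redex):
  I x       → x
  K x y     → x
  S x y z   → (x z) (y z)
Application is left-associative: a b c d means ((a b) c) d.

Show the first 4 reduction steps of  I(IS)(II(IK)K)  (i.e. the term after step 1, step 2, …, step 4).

  start: I(IS)(II(IK)K)
  [1] IS(II(IK)K)
  [2] S(II(IK)K)
  [3] S(I(IK)K)
  [4] S(IKK)

Answer: after 4 steps: S(IKK)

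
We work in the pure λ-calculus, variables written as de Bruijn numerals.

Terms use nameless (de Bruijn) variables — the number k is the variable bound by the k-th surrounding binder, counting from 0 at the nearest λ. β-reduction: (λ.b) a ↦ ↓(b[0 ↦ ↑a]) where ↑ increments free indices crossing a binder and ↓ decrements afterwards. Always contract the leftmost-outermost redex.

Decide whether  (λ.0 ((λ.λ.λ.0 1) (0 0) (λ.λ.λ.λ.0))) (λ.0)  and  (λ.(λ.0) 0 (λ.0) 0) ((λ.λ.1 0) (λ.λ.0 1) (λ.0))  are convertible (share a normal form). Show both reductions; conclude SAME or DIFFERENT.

Term A:
  start: (λ.0 ((λ.λ.λ.0 1) (0 0) (λ.λ.λ.λ.0))) (λ.0)
  [1] (λ.0) ((λ.λ.λ.0 1) ((λ.0) (λ.0)) (λ.λ.λ.λ.0))
  [2] (λ.λ.λ.0 1) ((λ.0) (λ.0)) (λ.λ.λ.λ.0)
  [3] (λ.λ.0 1) (λ.λ.λ.λ.0)
  [4] λ.0 (λ.λ.λ.λ.0)

Term B:
  start: (λ.(λ.0) 0 (λ.0) 0) ((λ.λ.1 0) (λ.λ.0 1) (λ.0))
  [1] (λ.0) ((λ.λ.1 0) (λ.λ.0 1) (λ.0)) (λ.0) ((λ.λ.1 0) (λ.λ.0 1) (λ.0))
  [2] (λ.λ.1 0) (λ.λ.0 1) (λ.0) (λ.0) ((λ.λ.1 0) (λ.λ.0 1) (λ.0))
  [3] (λ.(λ.λ.0 1) 0) (λ.0) (λ.0) ((λ.λ.1 0) (λ.λ.0 1) (λ.0))
  [4] (λ.λ.0 1) (λ.0) (λ.0) ((λ.λ.1 0) (λ.λ.0 1) (λ.0))
  [5] (λ.0 (λ.0)) (λ.0) ((λ.λ.1 0) (λ.λ.0 1) (λ.0))
  [6] (λ.0) (λ.0) ((λ.λ.1 0) (λ.λ.0 1) (λ.0))
  [7] (λ.0) ((λ.λ.1 0) (λ.λ.0 1) (λ.0))
  [8] (λ.λ.1 0) (λ.λ.0 1) (λ.0)
  [9] (λ.(λ.λ.0 1) 0) (λ.0)
  [10] (λ.λ.0 1) (λ.0)
  [11] λ.0 (λ.0)

Answer: DIFFERENT — A ⇓ λ.0 (λ.λ.λ.λ.0), B ⇓ λ.0 (λ.0)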